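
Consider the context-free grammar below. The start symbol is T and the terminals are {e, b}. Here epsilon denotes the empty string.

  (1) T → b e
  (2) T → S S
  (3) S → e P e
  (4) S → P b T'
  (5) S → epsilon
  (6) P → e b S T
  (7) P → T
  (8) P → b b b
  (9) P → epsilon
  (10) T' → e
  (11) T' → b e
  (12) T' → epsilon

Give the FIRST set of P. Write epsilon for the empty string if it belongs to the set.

{epsilon, b, e}

FIRST(T'): from T'→e we get {e}; from T'→b e we get {b}; from T'→epsilon we get {epsilon}. So FIRST(T') = {epsilon, b, e}.
FIRST(T): from T→b e we get {b}; from T→S S we get {epsilon, b, e}. So FIRST(T) = {epsilon, b, e}.
FIRST(P): from P→e b S T we get {e}; from P→T we get {epsilon, b, e}; from P→b b b we get {b}; from P→epsilon we get {epsilon}. So FIRST(P) = {epsilon, b, e}.
FIRST(S): from S→e P e we get {e}; from S→P b T' we get {b, e}; from S→epsilon we get {epsilon}. So FIRST(S) = {epsilon, b, e}.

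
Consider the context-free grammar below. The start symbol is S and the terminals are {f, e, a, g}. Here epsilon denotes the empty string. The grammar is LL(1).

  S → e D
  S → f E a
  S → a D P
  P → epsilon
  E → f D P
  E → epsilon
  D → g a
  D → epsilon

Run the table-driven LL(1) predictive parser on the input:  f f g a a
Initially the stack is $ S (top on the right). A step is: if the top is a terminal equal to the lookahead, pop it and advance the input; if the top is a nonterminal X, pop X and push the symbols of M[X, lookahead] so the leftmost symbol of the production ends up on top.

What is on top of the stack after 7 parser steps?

P

     Stack      Input        Action
  1  $ S        f f g a a $  expand S → f E a
  2  $ a E f    f f g a a $  match f
  3  $ a E      f g a a $    expand E → f D P
  4  $ a P D f  f g a a $    match f
  5  $ a P D    g a a $      expand D → g a
  6  $ a P a g  g a a $      match g
  7  $ a P a    a a $        match a
Stack after step 7: $ a P (top = P).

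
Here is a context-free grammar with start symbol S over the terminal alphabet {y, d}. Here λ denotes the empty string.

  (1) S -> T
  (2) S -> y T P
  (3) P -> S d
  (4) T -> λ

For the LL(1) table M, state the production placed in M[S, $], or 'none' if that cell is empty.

S -> T

FIRST(T) = {λ}
FIRST(S) = {λ, y}  (via T)
FIRST(P) = {d, y}  (via S d)
FOLLOW(S) includes $ since S is the start symbol.
FOLLOW(S): in P->S d, S is followed by d with FIRST {d}. Thus FOLLOW(S) = {$, d}.
For S -> T: FIRST(T) = {λ}, so it goes in M[S, t] for t ∈ {}; since λ ∈ FIRST, also for every t ∈ FOLLOW(S) = {$, d}.
For S -> y T P: FIRST(y T P) = {y}, so it goes in M[S, t] for t ∈ {y}.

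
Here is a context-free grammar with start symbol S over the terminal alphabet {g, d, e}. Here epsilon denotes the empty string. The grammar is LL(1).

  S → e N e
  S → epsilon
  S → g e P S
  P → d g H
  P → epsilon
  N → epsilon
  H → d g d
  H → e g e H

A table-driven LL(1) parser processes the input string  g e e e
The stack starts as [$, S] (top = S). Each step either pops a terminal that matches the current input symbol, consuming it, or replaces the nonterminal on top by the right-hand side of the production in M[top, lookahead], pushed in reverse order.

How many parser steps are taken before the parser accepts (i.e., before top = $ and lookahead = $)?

     Stack      Input      Action
  1  $ S        g e e e $  expand S → g e P S
  2  $ S P e g  g e e e $  match g
  3  $ S P e    e e e $    match e
  4  $ S P      e e $      expand P → epsilon
  5  $ S        e e $      expand S → e N e
  6  $ e N e    e e $      match e
  7  $ e N      e $        expand N → epsilon
  8  $ e        e $        match e
Accept reached after 8 steps.

8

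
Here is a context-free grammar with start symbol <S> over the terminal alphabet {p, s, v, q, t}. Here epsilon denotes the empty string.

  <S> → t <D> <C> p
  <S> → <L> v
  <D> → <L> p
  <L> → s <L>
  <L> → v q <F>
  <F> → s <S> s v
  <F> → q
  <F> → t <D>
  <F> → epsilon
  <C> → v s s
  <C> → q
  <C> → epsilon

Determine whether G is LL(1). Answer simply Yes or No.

Yes

FIRST(<S>) = {s, t, v}
FIRST(<D>) = {s, v}
FIRST(<L>) = {s, v}
FIRST(<F>) = {epsilon, q, s, t}
FIRST(<C>) = {epsilon, q, v}
FOLLOW(<S>) = {$, s}
FOLLOW(<D>) = {p, q, v}
FOLLOW(<L>) = {p, v}
FOLLOW(<F>) = {p, v}
FOLLOW(<C>) = {p}
Each cell of M receives at most one production.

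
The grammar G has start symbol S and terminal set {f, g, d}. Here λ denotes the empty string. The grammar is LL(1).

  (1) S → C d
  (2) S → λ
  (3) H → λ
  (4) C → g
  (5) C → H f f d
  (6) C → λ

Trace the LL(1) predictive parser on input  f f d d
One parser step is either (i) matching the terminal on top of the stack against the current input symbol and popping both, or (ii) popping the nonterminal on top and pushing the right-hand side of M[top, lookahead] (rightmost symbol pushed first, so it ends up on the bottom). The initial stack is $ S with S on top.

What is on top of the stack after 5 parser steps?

d

     Stack        Input      Action
  1  $ S          f f d d $  expand S → C d
  2  $ d C        f f d d $  expand C → H f f d
  3  $ d d f f H  f f d d $  expand H → λ
  4  $ d d f f    f f d d $  match f
  5  $ d d f      f d d $    match f
Stack after step 5: $ d d (top = d).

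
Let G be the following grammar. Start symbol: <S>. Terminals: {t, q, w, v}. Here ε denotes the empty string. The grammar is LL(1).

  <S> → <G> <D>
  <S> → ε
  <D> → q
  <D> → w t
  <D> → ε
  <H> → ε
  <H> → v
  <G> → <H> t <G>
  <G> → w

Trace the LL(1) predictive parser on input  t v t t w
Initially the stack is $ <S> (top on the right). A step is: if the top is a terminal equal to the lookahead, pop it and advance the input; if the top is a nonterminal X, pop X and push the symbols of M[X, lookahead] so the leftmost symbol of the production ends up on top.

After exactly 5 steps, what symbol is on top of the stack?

     Stack            Input        Action
  1  $ <S>            t v t t w $  expand <S> → <G> <D>
  2  $ <D> <G>        t v t t w $  expand <G> → <H> t <G>
  3  $ <D> <G> t <H>  t v t t w $  expand <H> → ε
  4  $ <D> <G> t      t v t t w $  match t
  5  $ <D> <G>        v t t w $    expand <G> → <H> t <G>
Stack after step 5: $ <D> <G> t <H> (top = <H>).

<H>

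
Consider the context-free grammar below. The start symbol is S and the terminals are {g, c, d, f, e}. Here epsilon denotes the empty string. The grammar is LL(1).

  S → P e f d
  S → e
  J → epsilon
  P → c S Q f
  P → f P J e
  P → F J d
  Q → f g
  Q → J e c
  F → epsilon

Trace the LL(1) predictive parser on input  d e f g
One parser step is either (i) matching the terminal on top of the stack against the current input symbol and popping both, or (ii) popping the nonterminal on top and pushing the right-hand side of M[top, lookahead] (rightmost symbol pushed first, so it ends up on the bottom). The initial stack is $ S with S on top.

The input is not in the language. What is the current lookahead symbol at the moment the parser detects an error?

g

step 1: stack=$ S  input=d e f g $  — expand S → P e f d
step 2: stack=$ d f e P  input=d e f g $  — expand P → F J d
step 3: stack=$ d f e d J F  input=d e f g $  — expand F → epsilon
step 4: stack=$ d f e d J  input=d e f g $  — expand J → epsilon
step 5: stack=$ d f e d  input=d e f g $  — match d
step 6: stack=$ d f e  input=e f g $  — match e
step 7: stack=$ d f  input=f g $  — match f
step 8: stack=$ d  input=g $  — error: top is terminal d but lookahead is g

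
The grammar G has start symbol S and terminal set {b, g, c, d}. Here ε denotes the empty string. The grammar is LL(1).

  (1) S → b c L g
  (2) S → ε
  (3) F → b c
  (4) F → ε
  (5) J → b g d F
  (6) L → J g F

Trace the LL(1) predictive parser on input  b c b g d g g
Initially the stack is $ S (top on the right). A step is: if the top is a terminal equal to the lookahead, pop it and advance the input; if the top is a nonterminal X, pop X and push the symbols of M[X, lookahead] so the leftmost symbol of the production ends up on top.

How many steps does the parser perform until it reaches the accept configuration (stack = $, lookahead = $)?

      Stack            Input            Action
   1  $ S              b c b g d g g $  expand S → b c L g
   2  $ g L c b        b c b g d g g $  match b
   3  $ g L c          c b g d g g $    match c
   4  $ g L            b g d g g $      expand L → J g F
   5  $ g F g J        b g d g g $      expand J → b g d F
   6  $ g F g F d g b  b g d g g $      match b
   7  $ g F g F d g    g d g g $        match g
   8  $ g F g F d      d g g $          match d
   9  $ g F g F        g g $            expand F → ε
  10  $ g F g          g g $            match g
  11  $ g F            g $              expand F → ε
  12  $ g              g $              match g
Accept reached after 12 steps.

12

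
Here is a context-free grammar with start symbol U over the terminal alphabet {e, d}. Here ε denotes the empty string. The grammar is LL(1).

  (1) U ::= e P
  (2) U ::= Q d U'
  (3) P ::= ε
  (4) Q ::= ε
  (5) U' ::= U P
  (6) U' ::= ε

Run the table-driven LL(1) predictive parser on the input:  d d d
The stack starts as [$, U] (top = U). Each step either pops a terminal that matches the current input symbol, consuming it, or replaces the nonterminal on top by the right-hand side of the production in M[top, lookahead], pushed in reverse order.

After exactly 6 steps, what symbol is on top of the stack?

d

     Stack       Input    Action
  1  $ U         d d d $  expand U ::= Q d U'
  2  $ U' d Q    d d d $  expand Q ::= ε
  3  $ U' d      d d d $  match d
  4  $ U'        d d $    expand U' ::= U P
  5  $ P U       d d $    expand U ::= Q d U'
  6  $ P U' d Q  d d $    expand Q ::= ε
Stack after step 6: $ P U' d (top = d).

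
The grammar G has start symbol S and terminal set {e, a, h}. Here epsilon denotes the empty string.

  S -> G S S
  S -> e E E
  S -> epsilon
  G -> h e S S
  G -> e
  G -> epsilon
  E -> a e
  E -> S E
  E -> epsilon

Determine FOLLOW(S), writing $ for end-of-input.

FIRST(G) = {epsilon, e, h}
FIRST(S) = {epsilon, e, h}  (via G S S)
FIRST(E) = {epsilon, a, e, h}  (via S E)
FOLLOW(S) includes $ since S is the start symbol.
FOLLOW(S): in S->G S S (occurrence 1), S is followed by S with FIRST {epsilon, e, h}; in S->G S S (occurrence 1), the suffix after S is nullable (adds nothing new); in S->G S S (occurrence 2), the suffix after S is empty (adds nothing new); in G->h e S S (occurrence 1), S is followed by S with FIRST {epsilon, e, h}; in G->h e S S (occurrence 1), the suffix after S is nullable, so FOLLOW(S) ⊇ FOLLOW(G) = {$, a, e, h}; in G->h e S S (occurrence 2), the suffix after S is empty, so FOLLOW(S) ⊇ FOLLOW(G) = {$, a, e, h}; in E->S E, S is followed by E with FIRST {epsilon, a, e, h}; in E->S E, the suffix after S is nullable, so FOLLOW(S) ⊇ FOLLOW(E) = {$, a, e, h}. Thus FOLLOW(S) = {$, a, e, h}.
FOLLOW(G): in S->G S S, G is followed by S S with FIRST {epsilon, e, h}; in S->G S S, the suffix after G is nullable, so FOLLOW(G) ⊇ FOLLOW(S) = {$, a, e, h}. Thus FOLLOW(G) = {$, a, e, h}.
FOLLOW(E): in S->e E E (occurrence 1), E is followed by E with FIRST {epsilon, a, e, h}; in S->e E E (occurrence 1), the suffix after E is nullable, so FOLLOW(E) ⊇ FOLLOW(S) = {$, a, e, h}; in S->e E E (occurrence 2), the suffix after E is empty, so FOLLOW(E) ⊇ FOLLOW(S) = {$, a, e, h}; in E->S E, the suffix after E is empty (adds nothing new). Thus FOLLOW(E) = {$, a, e, h}.

{$, a, e, h}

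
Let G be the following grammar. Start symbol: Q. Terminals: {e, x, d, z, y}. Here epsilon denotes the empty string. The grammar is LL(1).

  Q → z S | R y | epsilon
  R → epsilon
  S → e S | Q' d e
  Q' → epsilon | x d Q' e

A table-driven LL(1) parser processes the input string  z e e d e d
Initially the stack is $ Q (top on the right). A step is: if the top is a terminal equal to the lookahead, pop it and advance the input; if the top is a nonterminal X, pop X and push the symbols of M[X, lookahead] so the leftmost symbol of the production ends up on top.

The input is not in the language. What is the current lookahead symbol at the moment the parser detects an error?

      Stack     Input          Action
   1  $ Q       z e e d e d $  expand Q → z S
   2  $ S z     z e e d e d $  match z
   3  $ S       e e d e d $    expand S → e S
   4  $ S e     e e d e d $    match e
   5  $ S       e d e d $      expand S → e S
   6  $ S e     e d e d $      match e
   7  $ S       d e d $        expand S → Q' d e
   8  $ e d Q'  d e d $        expand Q' → epsilon
   9  $ e d     d e d $        match d
  10  $ e       e d $          match e
  11  $         d $            error: stack empty but input remains

d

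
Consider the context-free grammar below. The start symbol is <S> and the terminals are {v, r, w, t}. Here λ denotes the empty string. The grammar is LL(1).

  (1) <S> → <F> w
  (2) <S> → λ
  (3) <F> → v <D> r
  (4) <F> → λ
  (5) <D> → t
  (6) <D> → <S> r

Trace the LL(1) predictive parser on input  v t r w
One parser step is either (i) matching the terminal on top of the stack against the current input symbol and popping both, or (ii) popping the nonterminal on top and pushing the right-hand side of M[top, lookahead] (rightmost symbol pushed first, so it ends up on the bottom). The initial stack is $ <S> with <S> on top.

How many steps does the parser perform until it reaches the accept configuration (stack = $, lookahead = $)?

     Stack        Input      Action
  1  $ <S>        v t r w $  expand <S> → <F> w
  2  $ w <F>      v t r w $  expand <F> → v <D> r
  3  $ w r <D> v  v t r w $  match v
  4  $ w r <D>    t r w $    expand <D> → t
  5  $ w r t      t r w $    match t
  6  $ w r        r w $      match r
  7  $ w          w $        match w
Accept reached after 7 steps.

7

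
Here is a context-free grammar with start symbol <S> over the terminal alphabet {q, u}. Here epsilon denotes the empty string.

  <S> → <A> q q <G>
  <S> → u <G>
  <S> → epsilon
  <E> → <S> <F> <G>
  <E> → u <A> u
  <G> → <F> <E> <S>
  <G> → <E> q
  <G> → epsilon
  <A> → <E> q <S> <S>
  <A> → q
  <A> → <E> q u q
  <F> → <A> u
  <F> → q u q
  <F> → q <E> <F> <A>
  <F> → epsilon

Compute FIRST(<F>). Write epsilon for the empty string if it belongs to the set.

FIRST(<S>) = {epsilon, q, u}  (via <A> q q <G>)
FIRST(<E>) = {epsilon, q, u}  (via <S> <F> <G>)
FIRST(<A>) = {q, u}  (via <E> q <S> <S>, <E> q u q)
FIRST(<F>) = {epsilon, q, u}  (via <A> u)
FIRST(<G>) = {epsilon, q, u}  (via <F> <E> <S>, <E> q)

{epsilon, q, u}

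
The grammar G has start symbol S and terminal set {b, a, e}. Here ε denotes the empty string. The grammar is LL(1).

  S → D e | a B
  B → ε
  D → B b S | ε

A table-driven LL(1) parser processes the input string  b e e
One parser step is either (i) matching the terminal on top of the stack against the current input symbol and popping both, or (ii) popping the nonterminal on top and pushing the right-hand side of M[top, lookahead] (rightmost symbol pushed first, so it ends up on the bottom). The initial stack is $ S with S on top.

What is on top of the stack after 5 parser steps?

step 1: stack=$ S  input=b e e $  — expand S → D e
step 2: stack=$ e D  input=b e e $  — expand D → B b S
step 3: stack=$ e S b B  input=b e e $  — expand B → ε
step 4: stack=$ e S b  input=b e e $  — match b
step 5: stack=$ e S  input=e e $  — expand S → D e
Stack after step 5: $ e e D (top = D).

D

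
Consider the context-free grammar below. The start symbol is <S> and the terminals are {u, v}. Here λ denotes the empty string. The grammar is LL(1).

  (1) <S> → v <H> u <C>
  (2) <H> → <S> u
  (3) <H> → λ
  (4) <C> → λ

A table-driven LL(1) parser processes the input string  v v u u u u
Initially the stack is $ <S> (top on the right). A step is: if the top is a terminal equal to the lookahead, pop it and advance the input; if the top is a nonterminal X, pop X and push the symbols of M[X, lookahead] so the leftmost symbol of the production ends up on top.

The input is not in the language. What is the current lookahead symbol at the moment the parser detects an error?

u

step 1: stack=$ <S>  input=v v u u u u $  — expand <S> → v <H> u <C>
step 2: stack=$ <C> u <H> v  input=v v u u u u $  — match v
step 3: stack=$ <C> u <H>  input=v u u u u $  — expand <H> → <S> u
step 4: stack=$ <C> u u <S>  input=v u u u u $  — expand <S> → v <H> u <C>
step 5: stack=$ <C> u u <C> u <H> v  input=v u u u u $  — match v
step 6: stack=$ <C> u u <C> u <H>  input=u u u u $  — expand <H> → λ
step 7: stack=$ <C> u u <C> u  input=u u u u $  — match u
step 8: stack=$ <C> u u <C>  input=u u u $  — expand <C> → λ
step 9: stack=$ <C> u u  input=u u u $  — match u
step 10: stack=$ <C> u  input=u u $  — match u
step 11: stack=$ <C>  input=u $  — expand <C> → λ
step 12: stack=$  input=u $  — error: stack empty but input remains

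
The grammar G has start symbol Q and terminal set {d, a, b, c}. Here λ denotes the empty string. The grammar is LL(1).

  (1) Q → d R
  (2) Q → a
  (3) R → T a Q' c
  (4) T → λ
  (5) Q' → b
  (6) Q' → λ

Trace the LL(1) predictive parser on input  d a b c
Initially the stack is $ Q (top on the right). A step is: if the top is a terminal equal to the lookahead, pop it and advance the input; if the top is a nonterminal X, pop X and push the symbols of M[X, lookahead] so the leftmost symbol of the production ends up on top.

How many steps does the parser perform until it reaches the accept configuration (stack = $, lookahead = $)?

step 1: stack=$ Q  input=d a b c $  — expand Q → d R
step 2: stack=$ R d  input=d a b c $  — match d
step 3: stack=$ R  input=a b c $  — expand R → T a Q' c
step 4: stack=$ c Q' a T  input=a b c $  — expand T → λ
step 5: stack=$ c Q' a  input=a b c $  — match a
step 6: stack=$ c Q'  input=b c $  — expand Q' → b
step 7: stack=$ c b  input=b c $  — match b
step 8: stack=$ c  input=c $  — match c
Accept reached after 8 steps.

8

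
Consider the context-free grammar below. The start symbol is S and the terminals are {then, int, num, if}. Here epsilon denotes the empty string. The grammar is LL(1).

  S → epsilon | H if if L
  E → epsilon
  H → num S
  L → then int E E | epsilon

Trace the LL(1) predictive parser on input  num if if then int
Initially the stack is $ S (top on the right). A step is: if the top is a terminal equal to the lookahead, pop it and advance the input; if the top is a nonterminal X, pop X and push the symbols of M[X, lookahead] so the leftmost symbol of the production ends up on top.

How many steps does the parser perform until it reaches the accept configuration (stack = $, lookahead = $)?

11

      Stack            Input                 Action
   1  $ S              num if if then int $  expand S → H if if L
   2  $ L if if H      num if if then int $  expand H → num S
   3  $ L if if S num  num if if then int $  match num
   4  $ L if if S      if if then int $      expand S → epsilon
   5  $ L if if        if if then int $      match if
   6  $ L if           if then int $         match if
   7  $ L              then int $            expand L → then int E E
   8  $ E E int then   then int $            match then
   9  $ E E int        int $                 match int
  10  $ E E            $                     expand E → epsilon
  11  $ E              $                     expand E → epsilon
Accept reached after 11 steps.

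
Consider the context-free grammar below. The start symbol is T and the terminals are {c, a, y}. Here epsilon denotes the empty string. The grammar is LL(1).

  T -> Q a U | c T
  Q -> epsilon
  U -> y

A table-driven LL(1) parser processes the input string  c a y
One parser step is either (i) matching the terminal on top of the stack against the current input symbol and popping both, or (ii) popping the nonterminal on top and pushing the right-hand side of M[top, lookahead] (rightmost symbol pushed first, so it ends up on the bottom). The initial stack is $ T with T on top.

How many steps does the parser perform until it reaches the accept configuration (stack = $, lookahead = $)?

     Stack    Input    Action
  1  $ T      c a y $  expand T -> c T
  2  $ T c    c a y $  match c
  3  $ T      a y $    expand T -> Q a U
  4  $ U a Q  a y $    expand Q -> epsilon
  5  $ U a    a y $    match a
  6  $ U      y $      expand U -> y
  7  $ y      y $      match y
Accept reached after 7 steps.

7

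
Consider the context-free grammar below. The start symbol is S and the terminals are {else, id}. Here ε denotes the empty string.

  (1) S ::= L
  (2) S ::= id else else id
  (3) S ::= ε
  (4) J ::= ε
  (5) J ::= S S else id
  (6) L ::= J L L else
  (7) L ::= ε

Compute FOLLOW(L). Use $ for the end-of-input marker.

{$, else, id}

FIRST(S) = {ε, else, id}  (via L)
FIRST(J) = {ε, else, id}  (via S S else id)
FIRST(L) = {ε, else, id}  (via J L L else)
FOLLOW(S) includes $ since S is the start symbol.
FOLLOW(S): in J::=S S else id (occurrence 1), S is followed by S else id with FIRST {else, id}; in J::=S S else id (occurrence 2), S is followed by else id with FIRST {else}. Thus FOLLOW(S) = {$, else, id}.
FOLLOW(J): in L::=J L L else, J is followed by L L else with FIRST {else, id}. Thus FOLLOW(J) = {else, id}.
FOLLOW(L): in S::=L, the suffix after L is empty, so FOLLOW(L) ⊇ FOLLOW(S) = {$, else, id}; in L::=J L L else (occurrence 1), L is followed by L else with FIRST {else, id}; in L::=J L L else (occurrence 2), L is followed by else with FIRST {else}. Thus FOLLOW(L) = {$, else, id}.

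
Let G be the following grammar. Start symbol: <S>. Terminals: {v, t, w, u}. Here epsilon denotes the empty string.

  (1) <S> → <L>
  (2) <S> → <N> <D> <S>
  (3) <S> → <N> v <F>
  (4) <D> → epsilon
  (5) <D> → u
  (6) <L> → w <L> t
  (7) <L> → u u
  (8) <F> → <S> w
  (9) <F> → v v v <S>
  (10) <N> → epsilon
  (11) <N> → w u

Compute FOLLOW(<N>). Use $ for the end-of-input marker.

FIRST(<D>) = {epsilon, u}
FIRST(<L>) = {u, w}
FIRST(<N>) = {epsilon, w}
FIRST(<S>) = {u, v, w}  (via <L>, <N> <D> <S>, <N> v <F>)
FIRST(<F>) = {u, v, w}  (via <S> w)
FOLLOW(<S>) includes $ since <S> is the start symbol.
FOLLOW(<D>): in <S>→<N> <D> <S>, <D> is followed by <S> with FIRST {u, v, w}. Thus FOLLOW(<D>) = {u, v, w}.
FOLLOW(<N>): in <S>→<N> <D> <S>, <N> is followed by <D> <S> with FIRST {u, v, w}; in <S>→<N> v <F>, <N> is followed by v <F> with FIRST {v}. Thus FOLLOW(<N>) = {u, v, w}.
FOLLOW(<S>): in <S>→<N> <D> <S>, the suffix after <S> is empty (adds nothing new); in <F>→<S> w, <S> is followed by w with FIRST {w}; in <F>→v v v <S>, the suffix after <S> is empty, so FOLLOW(<S>) ⊇ FOLLOW(<F>) = {$, w}. Thus FOLLOW(<S>) = {$, w}.
FOLLOW(<L>): in <S>→<L>, the suffix after <L> is empty, so FOLLOW(<L>) ⊇ FOLLOW(<S>) = {$, w}; in <L>→w <L> t, <L> is followed by t with FIRST {t}. Thus FOLLOW(<L>) = {$, t, w}.
FOLLOW(<F>): in <S>→<N> v <F>, the suffix after <F> is empty, so FOLLOW(<F>) ⊇ FOLLOW(<S>) = {$, w}. Thus FOLLOW(<F>) = {$, w}.

{u, v, w}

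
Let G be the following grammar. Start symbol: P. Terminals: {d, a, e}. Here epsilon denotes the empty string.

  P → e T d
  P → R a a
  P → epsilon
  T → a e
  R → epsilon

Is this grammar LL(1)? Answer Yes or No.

Yes

FIRST(P) = {epsilon, a, e}
FIRST(T) = {a}
FIRST(R) = {epsilon}
FOLLOW(P) = {$}
FOLLOW(T) = {d}
FOLLOW(R) = {a}
Each cell of M receives at most one production.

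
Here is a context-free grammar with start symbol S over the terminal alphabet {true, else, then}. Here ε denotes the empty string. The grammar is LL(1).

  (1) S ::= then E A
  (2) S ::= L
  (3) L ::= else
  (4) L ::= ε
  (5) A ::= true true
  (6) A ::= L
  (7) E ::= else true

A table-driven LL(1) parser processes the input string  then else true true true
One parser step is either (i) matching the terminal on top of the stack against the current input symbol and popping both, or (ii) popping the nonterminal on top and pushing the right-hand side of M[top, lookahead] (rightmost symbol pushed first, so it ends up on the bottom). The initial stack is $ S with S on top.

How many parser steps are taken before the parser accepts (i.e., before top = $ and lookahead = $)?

8

     Stack          Input                       Action
  1  $ S            then else true true true $  expand S ::= then E A
  2  $ A E then     then else true true true $  match then
  3  $ A E          else true true true $       expand E ::= else true
  4  $ A true else  else true true true $       match else
  5  $ A true       true true true $            match true
  6  $ A            true true $                 expand A ::= true true
  7  $ true true    true true $                 match true
  8  $ true         true $                      match true
Accept reached after 8 steps.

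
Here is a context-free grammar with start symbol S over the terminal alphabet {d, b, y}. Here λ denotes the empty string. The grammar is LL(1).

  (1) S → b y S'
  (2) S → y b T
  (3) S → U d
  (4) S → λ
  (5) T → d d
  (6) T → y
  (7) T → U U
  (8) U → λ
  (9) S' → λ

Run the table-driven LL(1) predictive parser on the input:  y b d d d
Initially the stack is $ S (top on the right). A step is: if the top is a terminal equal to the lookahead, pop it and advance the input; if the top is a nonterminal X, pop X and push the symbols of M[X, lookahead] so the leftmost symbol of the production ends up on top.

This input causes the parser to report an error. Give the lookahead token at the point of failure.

     Stack    Input        Action
  1  $ S      y b d d d $  expand S → y b T
  2  $ T b y  y b d d d $  match y
  3  $ T b    b d d d $    match b
  4  $ T      d d d $      expand T → d d
  5  $ d d    d d d $      match d
  6  $ d      d d $        match d
  7  $        d $          error: stack empty but input remains

d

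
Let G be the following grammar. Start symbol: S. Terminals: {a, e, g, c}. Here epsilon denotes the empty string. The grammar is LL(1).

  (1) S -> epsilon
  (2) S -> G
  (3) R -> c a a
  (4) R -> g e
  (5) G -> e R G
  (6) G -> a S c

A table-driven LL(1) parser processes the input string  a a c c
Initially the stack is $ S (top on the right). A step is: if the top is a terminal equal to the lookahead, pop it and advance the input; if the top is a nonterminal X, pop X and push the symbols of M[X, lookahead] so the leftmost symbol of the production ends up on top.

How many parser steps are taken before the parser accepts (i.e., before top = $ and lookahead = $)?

step 1: stack=$ S  input=a a c c $  — expand S -> G
step 2: stack=$ G  input=a a c c $  — expand G -> a S c
step 3: stack=$ c S a  input=a a c c $  — match a
step 4: stack=$ c S  input=a c c $  — expand S -> G
step 5: stack=$ c G  input=a c c $  — expand G -> a S c
step 6: stack=$ c c S a  input=a c c $  — match a
step 7: stack=$ c c S  input=c c $  — expand S -> epsilon
step 8: stack=$ c c  input=c c $  — match c
step 9: stack=$ c  input=c $  — match c
Accept reached after 9 steps.

9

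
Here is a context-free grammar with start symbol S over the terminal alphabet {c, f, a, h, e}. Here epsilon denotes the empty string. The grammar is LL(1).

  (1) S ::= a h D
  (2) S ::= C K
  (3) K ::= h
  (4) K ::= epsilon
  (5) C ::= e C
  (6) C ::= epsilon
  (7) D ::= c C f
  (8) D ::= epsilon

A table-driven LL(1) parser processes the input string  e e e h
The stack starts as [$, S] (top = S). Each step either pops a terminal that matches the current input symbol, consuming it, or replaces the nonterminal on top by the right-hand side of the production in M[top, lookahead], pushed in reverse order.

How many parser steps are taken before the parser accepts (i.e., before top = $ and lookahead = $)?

step 1: stack=$ S  input=e e e h $  — expand S ::= C K
step 2: stack=$ K C  input=e e e h $  — expand C ::= e C
step 3: stack=$ K C e  input=e e e h $  — match e
step 4: stack=$ K C  input=e e h $  — expand C ::= e C
step 5: stack=$ K C e  input=e e h $  — match e
step 6: stack=$ K C  input=e h $  — expand C ::= e C
step 7: stack=$ K C e  input=e h $  — match e
step 8: stack=$ K C  input=h $  — expand C ::= epsilon
step 9: stack=$ K  input=h $  — expand K ::= h
step 10: stack=$ h  input=h $  — match h
Accept reached after 10 steps.

10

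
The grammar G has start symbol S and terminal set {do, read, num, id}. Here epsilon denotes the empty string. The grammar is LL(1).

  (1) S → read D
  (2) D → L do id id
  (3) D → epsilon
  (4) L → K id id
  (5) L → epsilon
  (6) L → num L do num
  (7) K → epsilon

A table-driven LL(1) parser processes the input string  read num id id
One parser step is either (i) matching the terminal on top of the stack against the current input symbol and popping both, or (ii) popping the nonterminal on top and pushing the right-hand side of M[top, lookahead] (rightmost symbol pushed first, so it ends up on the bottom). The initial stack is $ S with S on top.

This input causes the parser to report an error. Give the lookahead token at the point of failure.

$

step 1: stack=$ S  input=read num id id $  — expand S → read D
step 2: stack=$ D read  input=read num id id $  — match read
step 3: stack=$ D  input=num id id $  — expand D → L do id id
step 4: stack=$ id id do L  input=num id id $  — expand L → num L do num
step 5: stack=$ id id do num do L num  input=num id id $  — match num
step 6: stack=$ id id do num do L  input=id id $  — expand L → K id id
step 7: stack=$ id id do num do id id K  input=id id $  — expand K → epsilon
step 8: stack=$ id id do num do id id  input=id id $  — match id
step 9: stack=$ id id do num do id  input=id $  — match id
step 10: stack=$ id id do num do  input=$  — error: top is terminal do but lookahead is $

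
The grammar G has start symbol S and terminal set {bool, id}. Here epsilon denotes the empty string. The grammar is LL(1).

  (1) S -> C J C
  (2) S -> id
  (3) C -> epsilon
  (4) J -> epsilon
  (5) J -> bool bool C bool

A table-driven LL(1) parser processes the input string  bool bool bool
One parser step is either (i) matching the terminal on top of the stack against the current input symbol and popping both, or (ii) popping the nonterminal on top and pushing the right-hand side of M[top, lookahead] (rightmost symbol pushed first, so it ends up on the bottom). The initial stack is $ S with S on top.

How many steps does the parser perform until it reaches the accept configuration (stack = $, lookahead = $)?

8

step 1: stack=$ S  input=bool bool bool $  — expand S -> C J C
step 2: stack=$ C J C  input=bool bool bool $  — expand C -> epsilon
step 3: stack=$ C J  input=bool bool bool $  — expand J -> bool bool C bool
step 4: stack=$ C bool C bool bool  input=bool bool bool $  — match bool
step 5: stack=$ C bool C bool  input=bool bool $  — match bool
step 6: stack=$ C bool C  input=bool $  — expand C -> epsilon
step 7: stack=$ C bool  input=bool $  — match bool
step 8: stack=$ C  input=$  — expand C -> epsilon
Accept reached after 8 steps.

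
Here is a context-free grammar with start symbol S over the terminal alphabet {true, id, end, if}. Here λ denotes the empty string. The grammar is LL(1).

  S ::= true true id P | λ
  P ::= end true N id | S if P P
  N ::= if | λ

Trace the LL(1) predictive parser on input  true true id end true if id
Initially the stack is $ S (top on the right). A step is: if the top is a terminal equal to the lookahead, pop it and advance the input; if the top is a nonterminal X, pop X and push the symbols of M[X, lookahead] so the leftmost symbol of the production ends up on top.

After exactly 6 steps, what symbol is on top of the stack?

true

step 1: stack=$ S  input=true true id end true if id $  — expand S ::= true true id P
step 2: stack=$ P id true true  input=true true id end true if id $  — match true
step 3: stack=$ P id true  input=true id end true if id $  — match true
step 4: stack=$ P id  input=id end true if id $  — match id
step 5: stack=$ P  input=end true if id $  — expand P ::= end true N id
step 6: stack=$ id N true end  input=end true if id $  — match end
Stack after step 6: $ id N true (top = true).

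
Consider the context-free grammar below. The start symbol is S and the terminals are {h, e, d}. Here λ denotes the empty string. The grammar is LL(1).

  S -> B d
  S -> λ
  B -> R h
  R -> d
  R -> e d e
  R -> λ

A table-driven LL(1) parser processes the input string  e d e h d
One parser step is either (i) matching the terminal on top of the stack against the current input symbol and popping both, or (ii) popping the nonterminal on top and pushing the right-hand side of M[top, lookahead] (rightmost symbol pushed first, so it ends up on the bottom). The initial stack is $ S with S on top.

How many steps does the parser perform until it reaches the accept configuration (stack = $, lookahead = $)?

step 1: stack=$ S  input=e d e h d $  — expand S -> B d
step 2: stack=$ d B  input=e d e h d $  — expand B -> R h
step 3: stack=$ d h R  input=e d e h d $  — expand R -> e d e
step 4: stack=$ d h e d e  input=e d e h d $  — match e
step 5: stack=$ d h e d  input=d e h d $  — match d
step 6: stack=$ d h e  input=e h d $  — match e
step 7: stack=$ d h  input=h d $  — match h
step 8: stack=$ d  input=d $  — match d
Accept reached after 8 steps.

8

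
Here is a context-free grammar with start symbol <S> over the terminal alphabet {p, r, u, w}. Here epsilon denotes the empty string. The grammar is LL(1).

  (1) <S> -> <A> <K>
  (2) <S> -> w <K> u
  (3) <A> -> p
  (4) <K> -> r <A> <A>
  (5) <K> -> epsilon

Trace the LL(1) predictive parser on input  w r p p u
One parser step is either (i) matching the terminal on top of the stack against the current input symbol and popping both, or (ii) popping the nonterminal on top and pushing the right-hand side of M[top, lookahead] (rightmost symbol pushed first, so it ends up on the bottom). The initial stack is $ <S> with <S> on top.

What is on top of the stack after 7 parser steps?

p

step 1: stack=$ <S>  input=w r p p u $  — expand <S> -> w <K> u
step 2: stack=$ u <K> w  input=w r p p u $  — match w
step 3: stack=$ u <K>  input=r p p u $  — expand <K> -> r <A> <A>
step 4: stack=$ u <A> <A> r  input=r p p u $  — match r
step 5: stack=$ u <A> <A>  input=p p u $  — expand <A> -> p
step 6: stack=$ u <A> p  input=p p u $  — match p
step 7: stack=$ u <A>  input=p u $  — expand <A> -> p
Stack after step 7: $ u p (top = p).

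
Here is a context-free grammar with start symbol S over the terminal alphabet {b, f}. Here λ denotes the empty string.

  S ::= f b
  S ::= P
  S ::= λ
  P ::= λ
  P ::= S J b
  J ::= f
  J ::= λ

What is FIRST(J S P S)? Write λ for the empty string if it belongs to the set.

{λ, b, f}

FIRST(J): from J::=f we get {f}; from J::=λ we get {λ}. So FIRST(J) = {λ, f}.
FIRST(S): from S::=f b we get {f}; from S::=P we get {λ, b, f}; from S::=λ we get {λ}. So FIRST(S) = {λ, b, f}.
FIRST(P): from P::=λ we get {λ}; from P::=S J b we get {b, f}. So FIRST(P) = {λ, b, f}.
FIRST(J S P S): take FIRST of each symbol in turn, carrying on past any symbol whose FIRST contains λ; result {λ, b, f}.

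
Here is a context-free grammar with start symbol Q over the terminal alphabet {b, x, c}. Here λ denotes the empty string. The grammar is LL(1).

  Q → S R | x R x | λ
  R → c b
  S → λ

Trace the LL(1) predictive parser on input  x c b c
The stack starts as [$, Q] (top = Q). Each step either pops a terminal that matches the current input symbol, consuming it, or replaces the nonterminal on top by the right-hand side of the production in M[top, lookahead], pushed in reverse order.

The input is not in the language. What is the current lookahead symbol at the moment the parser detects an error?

c

step 1: stack=$ Q  input=x c b c $  — expand Q → x R x
step 2: stack=$ x R x  input=x c b c $  — match x
step 3: stack=$ x R  input=c b c $  — expand R → c b
step 4: stack=$ x b c  input=c b c $  — match c
step 5: stack=$ x b  input=b c $  — match b
step 6: stack=$ x  input=c $  — error: top is terminal x but lookahead is c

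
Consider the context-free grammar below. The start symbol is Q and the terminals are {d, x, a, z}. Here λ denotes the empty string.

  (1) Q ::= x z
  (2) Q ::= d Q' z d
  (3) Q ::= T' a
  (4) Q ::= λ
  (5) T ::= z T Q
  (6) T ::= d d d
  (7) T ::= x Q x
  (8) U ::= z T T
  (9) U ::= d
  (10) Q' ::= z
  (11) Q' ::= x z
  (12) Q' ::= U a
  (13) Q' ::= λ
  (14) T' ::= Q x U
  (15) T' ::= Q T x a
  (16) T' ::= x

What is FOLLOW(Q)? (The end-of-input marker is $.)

FIRST(T) = {d, x, z}
FIRST(U) = {d, z}
FIRST(Q') = {λ, d, x, z}  (via U a)
FIRST(Q) = {λ, d, x, z}  (via T' a)
FIRST(T') = {d, x, z}  (via Q x U, Q T x a)
FOLLOW(Q) includes $ since Q is the start symbol.
FOLLOW(Q'): in Q::=d Q' z d, Q' is followed by z d with FIRST {z}. Thus FOLLOW(Q') = {z}.
FOLLOW(T'): in Q::=T' a, T' is followed by a with FIRST {a}. Thus FOLLOW(T') = {a}.
FOLLOW(U): in Q'::=U a, U is followed by a with FIRST {a}; in T'::=Q x U, the suffix after U is empty, so FOLLOW(U) ⊇ FOLLOW(T') = {a}. Thus FOLLOW(U) = {a}.
FOLLOW(T): in T::=z T Q, T is followed by Q with FIRST {λ, d, x, z}; in T::=z T Q, the suffix after T is nullable (adds nothing new); in U::=z T T (occurrence 1), T is followed by T with FIRST {d, x, z}; in U::=z T T (occurrence 2), the suffix after T is empty, so FOLLOW(T) ⊇ FOLLOW(U) = {a}; in T'::=Q T x a, T is followed by x a with FIRST {x}. Thus FOLLOW(T) = {a, d, x, z}.
FOLLOW(Q): in T::=z T Q, the suffix after Q is empty, so FOLLOW(Q) ⊇ FOLLOW(T) = {a, d, x, z}; in T::=x Q x, Q is followed by x with FIRST {x}; in T'::=Q x U, Q is followed by x U with FIRST {x}; in T'::=Q T x a, Q is followed by T x a with FIRST {d, x, z}. Thus FOLLOW(Q) = {$, a, d, x, z}.

{$, a, d, x, z}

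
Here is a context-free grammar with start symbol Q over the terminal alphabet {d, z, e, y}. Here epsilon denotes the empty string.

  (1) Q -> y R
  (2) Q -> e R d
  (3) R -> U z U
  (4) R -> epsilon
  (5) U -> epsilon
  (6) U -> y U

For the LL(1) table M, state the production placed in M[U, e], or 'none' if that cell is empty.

none

FIRST(Q): from Q->y R we get {y}; from Q->e R d we get {e}. So FIRST(Q) = {e, y}.
FIRST(U): from U->epsilon we get {epsilon}; from U->y U we get {y}. So FIRST(U) = {epsilon, y}.
FIRST(R): from R->U z U we get {y, z}; from R->epsilon we get {epsilon}. So FIRST(R) = {epsilon, y, z}.
FOLLOW(Q) includes $ since Q is the start symbol.
FOLLOW(R): in Q->y R, the suffix after R is empty, so FOLLOW(R) ⊇ FOLLOW(Q) = {$}; in Q->e R d, R is followed by d with FIRST {d}. Thus FOLLOW(R) = {$, d}.
FOLLOW(U): in R->U z U (occurrence 1), U is followed by z U with FIRST {z}; in R->U z U (occurrence 2), the suffix after U is empty, so FOLLOW(U) ⊇ FOLLOW(R) = {$, d}; in U->y U, the suffix after U is empty (adds nothing new). Thus FOLLOW(U) = {$, d, z}.
For U -> epsilon: FIRST(epsilon) = {epsilon}, so it goes in M[U, t] for t ∈ {}; since epsilon ∈ FIRST, also for every t ∈ FOLLOW(U) = {$, d, z}.
For U -> y U: FIRST(y U) = {y}, so it goes in M[U, t] for t ∈ {y}.
None of these place a production in M[U, e].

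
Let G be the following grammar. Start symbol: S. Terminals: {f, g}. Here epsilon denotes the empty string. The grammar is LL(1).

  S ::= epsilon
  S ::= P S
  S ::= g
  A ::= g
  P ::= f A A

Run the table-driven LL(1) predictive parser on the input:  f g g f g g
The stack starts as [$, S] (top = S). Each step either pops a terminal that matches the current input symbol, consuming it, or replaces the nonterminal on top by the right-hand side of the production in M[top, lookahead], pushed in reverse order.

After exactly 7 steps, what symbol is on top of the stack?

S

     Stack      Input          Action
  1  $ S        f g g f g g $  expand S ::= P S
  2  $ S P      f g g f g g $  expand P ::= f A A
  3  $ S A A f  f g g f g g $  match f
  4  $ S A A    g g f g g $    expand A ::= g
  5  $ S A g    g g f g g $    match g
  6  $ S A      g f g g $      expand A ::= g
  7  $ S g      g f g g $      match g
Stack after step 7: $ S (top = S).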